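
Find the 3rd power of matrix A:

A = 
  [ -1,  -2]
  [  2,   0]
A² = A·A:
A²[1,1] = (-1)(-1) + (-2)(2) = -3
A²[1,2] = (-1)(-2) + (-2)(0) = 2
A²[2,1] = (2)(-1) + (0)(2) = -2
A²[2,2] = (2)(-2) + (0)(0) = -4
A² = 
  [ -3,   2]
  [ -2,  -4]

A^3 = A^2·A:
A^3[1,1] = (-3)(-1) + (2)(2) = 7
A^3[1,2] = (-3)(-2) + (2)(0) = 6
A^3[2,1] = (-2)(-1) + (-4)(2) = -6
A^3[2,2] = (-2)(-2) + (-4)(0) = 4
A^3 = 
  [  7,   6]
  [ -6,   4]

Therefore
A^3 = 
  [  7,   6]
  [ -6,   4]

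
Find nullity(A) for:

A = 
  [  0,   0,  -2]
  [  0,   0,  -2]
nullity(A) = 2

Row reduce:
R2 → R2 - (1)·R1
REF = 
  [  0,   0,  -2]
  [  0,   0,   0]
Pivot columns: 3 → 1 pivot.
rank(A) = 1, so nullity(A) = 3 - 1 = 2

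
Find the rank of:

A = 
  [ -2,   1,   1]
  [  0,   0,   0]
rank(A) = 1

Row reduce:
(no row operations needed)
REF = 
  [ -2,   1,   1]
  [  0,   0,   0]
Pivot columns: 1 → 1 pivot.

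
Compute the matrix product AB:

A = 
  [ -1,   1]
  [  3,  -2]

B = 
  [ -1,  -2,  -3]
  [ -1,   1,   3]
A is 2×2 and B is 2×3, so AB is 2×3. Each entry is (row of A)·(column of B):
AB[1,1] = (-1)(-1) + (1)(-1) = 0
AB[1,2] = (-1)(-2) + (1)(1) = 3
AB[1,3] = (-1)(-3) + (1)(3) = 6
AB[2,1] = (3)(-1) + (-2)(-1) = -1
AB[2,2] = (3)(-2) + (-2)(1) = -8
AB[2,3] = (3)(-3) + (-2)(3) = -15

AB = 
  [  0,   3,   6]
  [ -1,  -8, -15]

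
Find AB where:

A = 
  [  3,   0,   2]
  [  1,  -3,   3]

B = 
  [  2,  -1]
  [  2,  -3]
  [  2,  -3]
A is 2×3 and B is 3×2, so AB is 2×2. Each entry is (row of A)·(column of B):
AB[1,1] = (3)(2) + (0)(2) + (2)(2) = 10
AB[1,2] = (3)(-1) + (0)(-3) + (2)(-3) = -9
AB[2,1] = (1)(2) + (-3)(2) + (3)(2) = 2
AB[2,2] = (1)(-1) + (-3)(-3) + (3)(-3) = -1

AB = 
  [ 10,  -9]
  [  2,  -1]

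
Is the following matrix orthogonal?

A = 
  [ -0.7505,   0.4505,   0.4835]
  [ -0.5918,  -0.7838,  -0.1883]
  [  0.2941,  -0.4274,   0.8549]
Yes

AᵀA = 
  [  1,   0.0001,   0]
  [  0.0001,   1,   0]
  [  0,   0,   1.0001]
≈ I (equal to I up to the 4-dp rounding of the entries)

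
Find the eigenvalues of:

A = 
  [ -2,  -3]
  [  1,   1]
λ = (-1 + i√3)/2, (-1 - i√3)/2  (≈ -0.5 + 0.866i, -0.5 - 0.866i)

tr(A) = -1, det(A) = 1
Characteristic polynomial: λ² - tr(A)λ + det(A) = λ² + λ + 1
λ² + λ + 1 = 0  ⇒  λ = (-1 ± √((1)² - 4·(1)))/2 = (-1 ± √(-3))/2
  = (-1 + i√3)/2,  (-1 - i√3)/2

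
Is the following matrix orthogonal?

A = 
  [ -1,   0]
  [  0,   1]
Yes

AᵀA = 
  [  1,   0]
  [  0,   1]
= I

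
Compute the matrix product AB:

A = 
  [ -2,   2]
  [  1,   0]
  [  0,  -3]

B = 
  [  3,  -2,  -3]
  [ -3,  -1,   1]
AB = 
  [-12,   2,   8]
  [  3,  -2,  -3]
  [  9,   3,  -3]

A is 3×2 and B is 2×3, so AB is 3×3. Each entry is (row of A)·(column of B):
AB[1,1] = (-2)(3) + (2)(-3) = -12
AB[1,2] = (-2)(-2) + (2)(-1) = 2
AB[1,3] = (-2)(-3) + (2)(1) = 8
AB[2,1] = (1)(3) + (0)(-3) = 3
AB[2,2] = (1)(-2) + (0)(-1) = -2
AB[2,3] = (1)(-3) + (0)(1) = -3
AB[3,1] = (0)(3) + (-3)(-3) = 9
AB[3,2] = (0)(-2) + (-3)(-1) = 3
AB[3,3] = (0)(-3) + (-3)(1) = -3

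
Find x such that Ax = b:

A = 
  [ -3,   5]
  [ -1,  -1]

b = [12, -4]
x = [1, 3]

Row reduce the augmented matrix [A|b]:
R2 → R2 - (1/3)·R1
REF = 
  [  -3,    5,   12]
  [   0, -8/3,   -8]

Back-substitution:
x₂ = (-8) / (-8/3) = 3
x₁ = (12 - (5)(3)) / (-3) = 1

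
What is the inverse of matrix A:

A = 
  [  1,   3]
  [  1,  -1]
det(A) = (1)(-1) - (3)(1) = -4
For a 2×2 matrix, A⁻¹ = (1/det(A)) · [[d, -b], [-c, a]]
    = (-1/4) · [[-1, -3], [-1, 1]]

A⁻¹ = 
  [ 1/4,  3/4]
  [ 1/4, -1/4]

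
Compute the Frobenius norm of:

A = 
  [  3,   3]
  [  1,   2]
||A||_F = 4.796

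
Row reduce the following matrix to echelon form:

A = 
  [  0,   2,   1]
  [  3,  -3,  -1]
Row operations:
Swap R1 ↔ R2

Resulting echelon form:
REF = 
  [  3,  -3,  -1]
  [  0,   2,   1]

Rank = 2 (number of non-zero pivot rows).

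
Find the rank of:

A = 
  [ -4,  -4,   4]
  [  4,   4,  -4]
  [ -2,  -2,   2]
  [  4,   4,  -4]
Row reduce:
R2 → R2 + (1)·R1
R3 → R3 - (1/2)·R1
R4 → R4 + (1)·R1
REF = 
  [ -4,  -4,   4]
  [  0,   0,   0]
  [  0,   0,   0]
  [  0,   0,   0]
Pivot columns: 1 → 1 pivot.

rank(A) = 1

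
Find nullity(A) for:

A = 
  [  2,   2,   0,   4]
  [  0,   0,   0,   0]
nullity(A) = 3

Row reduce:
(no row operations needed)
REF = 
  [  2,   2,   0,   4]
  [  0,   0,   0,   0]
Pivot columns: 1 → 1 pivot.
rank(A) = 1, so nullity(A) = 4 - 1 = 3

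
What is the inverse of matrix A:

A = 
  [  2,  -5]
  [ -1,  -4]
det(A) = (2)(-4) - (-5)(-1) = -13
For a 2×2 matrix, A⁻¹ = (1/det(A)) · [[d, -b], [-c, a]]
    = (-1/13) · [[-4, 5], [1, 2]]

A⁻¹ = 
  [ 4/13, -5/13]
  [-1/13, -2/13]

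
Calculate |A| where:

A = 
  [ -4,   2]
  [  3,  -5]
14

For a 2×2 matrix, det = ad - bc = (-4)(-5) - (2)(3) = 14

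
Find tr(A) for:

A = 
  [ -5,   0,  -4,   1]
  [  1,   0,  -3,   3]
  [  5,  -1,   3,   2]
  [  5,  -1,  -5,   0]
-2

tr(A) = -5 + 0 + 3 + 0 = -2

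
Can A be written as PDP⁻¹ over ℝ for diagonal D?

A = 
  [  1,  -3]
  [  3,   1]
No

tr(A) = 2, det(A) = 10
Characteristic polynomial: λ² - tr(A)λ + det(A) = λ² - 2λ + 10
λ² - 2λ + 10 = 0  ⇒  λ = (2 ± √((-2)² - 4·(10)))/2 = (2 ± √(-36))/2
  = 1 + 3i,  1 - 3i
Eigenvalues: 1 + 3i, 1 - 3i  (≈ 1 + 3i, 1 - 3i)
Has complex eigenvalues (not diagonalizable over ℝ).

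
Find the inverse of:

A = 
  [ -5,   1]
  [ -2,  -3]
det(A) = (-5)(-3) - (1)(-2) = 17
For a 2×2 matrix, A⁻¹ = (1/det(A)) · [[d, -b], [-c, a]]
    = (1/17) · [[-3, -1], [2, -5]]

A⁻¹ = 
  [-3/17, -1/17]
  [ 2/17, -5/17]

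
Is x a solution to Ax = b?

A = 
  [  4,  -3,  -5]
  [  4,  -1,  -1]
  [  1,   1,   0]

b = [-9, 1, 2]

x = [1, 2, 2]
No

Ax = [-12, 0, 3] ≠ b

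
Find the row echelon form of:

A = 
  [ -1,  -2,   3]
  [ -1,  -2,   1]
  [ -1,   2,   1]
Row operations:
R2 → R2 - (1)·R1
R3 → R3 - (1)·R1
Swap R2 ↔ R3

Resulting echelon form:
REF = 
  [ -1,  -2,   3]
  [  0,   4,  -2]
  [  0,   0,  -2]

Rank = 3 (number of non-zero pivot rows).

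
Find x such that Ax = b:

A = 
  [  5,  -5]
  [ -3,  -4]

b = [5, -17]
Row reduce the augmented matrix [A|b]:
R2 → R2 + (3/5)·R1
REF = 
  [  5,  -5,   5]
  [  0,  -7, -14]

Back-substitution:
x₂ = (-14) / (-7) = 2
x₁ = (5 - (-5)(2)) / 5 = 3

x = [3, 2]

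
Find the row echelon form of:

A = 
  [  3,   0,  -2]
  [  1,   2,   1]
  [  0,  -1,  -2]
Row operations:
R2 → R2 - (1/3)·R1
R3 → R3 + (1/2)·R2

Resulting echelon form:
REF = 
  [   3,    0,   -2]
  [   0,    2,  5/3]
  [   0,    0, -7/6]

Rank = 3 (number of non-zero pivot rows).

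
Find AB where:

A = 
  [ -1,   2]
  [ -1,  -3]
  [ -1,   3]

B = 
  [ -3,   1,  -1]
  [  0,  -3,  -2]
AB = 
  [  3,  -7,  -3]
  [  3,   8,   7]
  [  3, -10,  -5]

A is 3×2 and B is 2×3, so AB is 3×3. Each entry is (row of A)·(column of B):
AB[1,1] = (-1)(-3) + (2)(0) = 3
AB[1,2] = (-1)(1) + (2)(-3) = -7
AB[1,3] = (-1)(-1) + (2)(-2) = -3
AB[2,1] = (-1)(-3) + (-3)(0) = 3
AB[2,2] = (-1)(1) + (-3)(-3) = 8
AB[2,3] = (-1)(-1) + (-3)(-2) = 7
AB[3,1] = (-1)(-3) + (3)(0) = 3
AB[3,2] = (-1)(1) + (3)(-3) = -10
AB[3,3] = (-1)(-1) + (3)(-2) = -5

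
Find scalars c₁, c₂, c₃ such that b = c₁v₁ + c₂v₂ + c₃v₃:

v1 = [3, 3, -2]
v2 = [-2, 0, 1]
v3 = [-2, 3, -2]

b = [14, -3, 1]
c1 = 2, c2 = -1, c3 = -3

b = 2·v1 + -1·v2 + -3·v3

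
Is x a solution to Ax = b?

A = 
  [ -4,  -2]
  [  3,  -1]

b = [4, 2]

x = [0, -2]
Yes

Ax = [4, 2] = b ✓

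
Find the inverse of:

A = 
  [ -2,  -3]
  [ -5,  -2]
det(A) = (-2)(-2) - (-3)(-5) = -11
For a 2×2 matrix, A⁻¹ = (1/det(A)) · [[d, -b], [-c, a]]
    = (-1/11) · [[-2, 3], [5, -2]]

A⁻¹ = 
  [ 2/11, -3/11]
  [-5/11,  2/11]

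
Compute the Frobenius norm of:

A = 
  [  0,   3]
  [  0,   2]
||A||_F = 3.606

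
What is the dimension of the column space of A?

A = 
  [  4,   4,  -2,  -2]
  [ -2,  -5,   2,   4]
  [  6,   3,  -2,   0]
Row reduce:
R2 → R2 + (1/2)·R1
R3 → R3 - (3/2)·R1
R3 → R3 - (1)·R2
REF = 
  [  4,   4,  -2,  -2]
  [  0,  -3,   1,   3]
  [  0,   0,   0,   0]
Pivot columns: 1, 2 → 2 pivots.
dim(Col(A)) = number of pivot columns = 2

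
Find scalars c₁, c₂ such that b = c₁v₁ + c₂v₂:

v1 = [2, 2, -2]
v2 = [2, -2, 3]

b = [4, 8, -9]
c1 = 3, c2 = -1

b = 3·v1 + -1·v2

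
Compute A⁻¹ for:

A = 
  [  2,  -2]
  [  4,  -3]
det(A) = (2)(-3) - (-2)(4) = 2
For a 2×2 matrix, A⁻¹ = (1/det(A)) · [[d, -b], [-c, a]]
    = (1/2) · [[-3, 2], [-4, 2]]

A⁻¹ = 
  [-3/2,    1]
  [  -2,    1]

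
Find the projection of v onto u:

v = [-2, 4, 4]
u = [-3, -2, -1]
proj_u(v) = [9/7, 6/7, 3/7]

v·u = (-2)(-3) + (4)(-2) + (4)(-1) = -6
u·u = (-3)² + (-2)² + (-1)² = 14
proj_u(v) = (v·u / u·u) × u = (-6/14) × u = (-3/7) × u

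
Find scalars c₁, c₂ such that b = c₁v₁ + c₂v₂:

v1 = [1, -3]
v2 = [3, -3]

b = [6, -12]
c1 = 3, c2 = 1

b = 3·v1 + 1·v2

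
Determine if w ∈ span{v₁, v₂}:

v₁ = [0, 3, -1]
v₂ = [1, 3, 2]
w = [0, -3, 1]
Yes

Form the augmented matrix and row-reduce:
[v₁|v₂|w] = 
  [  0,   1,   0]
  [  3,   3,  -3]
  [ -1,   2,   1]
Swap R1 ↔ R2
R3 → R3 + (1/3)·R1
R3 → R3 - (3)·R2
REF = 
  [  3,   3,  -3]
  [  0,   1,   0]
  [  0,   0,   0]

No row of the form [0 0 | nonzero], so the system is consistent. Back-substitution gives c₁ = -1, c₂ = 0: w = (-1)·v₁ + (0)·v₂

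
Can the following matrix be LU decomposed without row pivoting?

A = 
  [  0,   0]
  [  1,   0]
No.
A[1,1] = 0 but A[2,1] = 1 ≠ 0. Any LU with L unit lower triangular has (LU)[1,1] = U[1,1] and (LU)[2,1] = L[2,1]·U[1,1]; matching A forces U[1,1] = 0, which then forces (LU)[2,1] = 0 ≠ 1. A row swap (pivoting) is required.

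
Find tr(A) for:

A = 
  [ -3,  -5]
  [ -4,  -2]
-5

tr(A) = -3 + -2 = -5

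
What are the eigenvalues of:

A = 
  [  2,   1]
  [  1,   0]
tr(A) = 2, det(A) = -1
Characteristic polynomial: λ² - tr(A)λ + det(A) = λ² - 2λ - 1
λ² - 2λ - 1 = 0  ⇒  λ = (2 ± √((-2)² - 4·(-1)))/2 = (2 ± √(8))/2
  = 1 + √2,  1 - √2

λ = 1 + √2, 1 - √2  (≈ 2.414, -0.4142)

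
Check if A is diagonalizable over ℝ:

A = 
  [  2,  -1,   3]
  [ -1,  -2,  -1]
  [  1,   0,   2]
Yes

Characteristic polynomial: det(λI - A) = λ³ - 2λ² - 8λ + 3
By the rational root theorem any rational root is an integer dividing 3; none of those is a root, so p(λ) has no rational roots and hence (being an irreducible cubic) no repeated roots.
Discriminant of the cubic: Δ = 3021
Δ > 0 ⇒ three distinct real eigenvalues: λ ≈ -2.218, 0.3498, 3.868
Three distinct real eigenvalues, so A has 3 independent eigenvectors.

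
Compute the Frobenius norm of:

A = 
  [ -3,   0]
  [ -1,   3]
||A||_F = 4.359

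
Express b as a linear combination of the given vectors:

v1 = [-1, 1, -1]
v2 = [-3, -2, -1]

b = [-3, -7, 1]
c1 = -3, c2 = 2

b = -3·v1 + 2·v2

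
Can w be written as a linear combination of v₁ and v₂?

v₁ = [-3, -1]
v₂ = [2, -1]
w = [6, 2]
Yes

Form the augmented matrix and row-reduce:
[v₁|v₂|w] = 
  [ -3,   2,   6]
  [ -1,  -1,   2]
R2 → R2 - (1/3)·R1
REF = 
  [  -3,    2,    6]
  [   0, -5/3,    0]

No row of the form [0 0 | nonzero], so the system is consistent. Back-substitution gives c₁ = -2, c₂ = 0: w = (-2)·v₁ + (0)·v₂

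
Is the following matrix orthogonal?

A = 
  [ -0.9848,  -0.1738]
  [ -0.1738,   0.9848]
Yes

AᵀA = 
  [  1,   0]
  [  0,   1]
≈ I (equal to I up to the 4-dp rounding of the entries)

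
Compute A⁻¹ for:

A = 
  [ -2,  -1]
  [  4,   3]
det(A) = (-2)(3) - (-1)(4) = -2
For a 2×2 matrix, A⁻¹ = (1/det(A)) · [[d, -b], [-c, a]]
    = (-1/2) · [[3, 1], [-4, -2]]

A⁻¹ = 
  [-3/2, -1/2]
  [   2,    1]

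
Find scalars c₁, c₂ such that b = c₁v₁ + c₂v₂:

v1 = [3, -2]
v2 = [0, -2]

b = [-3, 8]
c1 = -1, c2 = -3

b = -1·v1 + -3·v2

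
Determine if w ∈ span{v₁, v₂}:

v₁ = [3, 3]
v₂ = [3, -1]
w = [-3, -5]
Yes

Form the augmented matrix and row-reduce:
[v₁|v₂|w] = 
  [  3,   3,  -3]
  [  3,  -1,  -5]
R2 → R2 - (1)·R1
REF = 
  [  3,   3,  -3]
  [  0,  -4,  -2]

No row of the form [0 0 | nonzero], so the system is consistent. Back-substitution gives c₁ = -3/2, c₂ = 1/2: w = (-3/2)·v₁ + (1/2)·v₂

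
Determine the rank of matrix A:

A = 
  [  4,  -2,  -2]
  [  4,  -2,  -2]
rank(A) = 1

Row reduce:
R2 → R2 - (1)·R1
REF = 
  [  4,  -2,  -2]
  [  0,   0,   0]
Pivot columns: 1 → 1 pivot.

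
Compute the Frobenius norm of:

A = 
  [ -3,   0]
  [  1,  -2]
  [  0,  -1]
||A||_F = 3.873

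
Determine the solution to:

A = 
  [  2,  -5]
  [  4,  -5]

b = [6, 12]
x = [3, 0]

Row reduce the augmented matrix [A|b]:
R2 → R2 - (2)·R1
REF = 
  [  2,  -5,   6]
  [  0,   5,   0]

Back-substitution:
x₂ = 0 / 5 = 0
x₁ = (6 - (-5)(0)) / 2 = 3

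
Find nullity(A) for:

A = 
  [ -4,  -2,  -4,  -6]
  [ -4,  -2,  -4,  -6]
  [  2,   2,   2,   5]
nullity(A) = 2

Row reduce:
R2 → R2 - (1)·R1
R3 → R3 + (1/2)·R1
Swap R2 ↔ R3
REF = 
  [ -4,  -2,  -4,  -6]
  [  0,   1,   0,   2]
  [  0,   0,   0,   0]
Pivot columns: 1, 2 → 2 pivots.
rank(A) = 2, so nullity(A) = 4 - 2 = 2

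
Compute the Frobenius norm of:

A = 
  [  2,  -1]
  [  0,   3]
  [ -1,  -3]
||A||_F = 4.899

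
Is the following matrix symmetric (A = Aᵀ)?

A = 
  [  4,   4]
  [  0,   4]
No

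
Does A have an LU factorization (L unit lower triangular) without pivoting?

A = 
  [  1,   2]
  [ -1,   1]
Yes.
A[1,1] = 1 ≠ 0, so Gaussian elimination proceeds without a row swap: multiplier ℓ₂₁ = (-1)/(1) = -1, and U[2,2] = 1 - (-1)(2) = 3.
L = 
  [  1,   0]
  [ -1,   1]
U = 
  [  1,   2]
  [  0,   3]
Check row 2 of LU: [(-1)(1), (-1)(2) + 3] = [-1, 1] = row 2 of A ✓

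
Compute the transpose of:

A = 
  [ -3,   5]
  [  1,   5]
Aᵀ = 
  [ -3,   1]
  [  5,   5]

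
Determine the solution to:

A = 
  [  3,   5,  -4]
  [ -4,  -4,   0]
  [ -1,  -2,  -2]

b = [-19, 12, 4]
Row reduce the augmented matrix [A|b]:
R2 → R2 + (4/3)·R1
R3 → R3 + (1/3)·R1
R3 → R3 + (1/8)·R2
REF = 
  [    3,     5,    -4,   -19]
  [    0,   8/3, -16/3, -40/3]
  [    0,     0,    -4,    -4]

Back-substitution:
x₃ = (-4) / (-4) = 1
x₂ = (-40/3 - (-16/3)(1)) / (8/3) = -3
x₁ = (-19 - (5)(-3) - (-4)(1)) / 3 = 0

x = [0, -3, 1]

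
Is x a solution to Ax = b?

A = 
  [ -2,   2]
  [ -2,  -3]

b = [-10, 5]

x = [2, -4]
No

Ax = [-12, 8] ≠ b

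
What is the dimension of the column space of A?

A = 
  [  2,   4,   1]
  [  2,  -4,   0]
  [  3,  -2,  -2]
Row reduce:
R2 → R2 - (1)·R1
R3 → R3 - (3/2)·R1
R3 → R3 - (1)·R2
REF = 
  [   2,    4,    1]
  [   0,   -8,   -1]
  [   0,    0, -5/2]
Pivot columns: 1, 2, 3 → 3 pivots.
dim(Col(A)) = number of pivot columns = 3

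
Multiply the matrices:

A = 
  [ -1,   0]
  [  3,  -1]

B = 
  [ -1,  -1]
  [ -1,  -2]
AB = 
  [  1,   1]
  [ -2,  -1]

A is 2×2 and B is 2×2, so AB is 2×2. Each entry is (row of A)·(column of B):
AB[1,1] = (-1)(-1) + (0)(-1) = 1
AB[1,2] = (-1)(-1) + (0)(-2) = 1
AB[2,1] = (3)(-1) + (-1)(-1) = -2
AB[2,2] = (3)(-1) + (-1)(-2) = -1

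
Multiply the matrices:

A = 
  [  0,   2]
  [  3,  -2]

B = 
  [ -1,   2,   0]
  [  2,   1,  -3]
AB = 
  [  4,   2,  -6]
  [ -7,   4,   6]

A is 2×2 and B is 2×3, so AB is 2×3. Each entry is (row of A)·(column of B):
AB[1,1] = (0)(-1) + (2)(2) = 4
AB[1,2] = (0)(2) + (2)(1) = 2
AB[1,3] = (0)(0) + (2)(-3) = -6
AB[2,1] = (3)(-1) + (-2)(2) = -7
AB[2,2] = (3)(2) + (-2)(1) = 4
AB[2,3] = (3)(0) + (-2)(-3) = 6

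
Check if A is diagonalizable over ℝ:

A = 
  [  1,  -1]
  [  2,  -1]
No

tr(A) = 0, det(A) = 1
Characteristic polynomial: λ² - tr(A)λ + det(A) = λ² + 1
λ² + 1 = 0  ⇒  λ = (0 ± √((0)² - 4·(1)))/2 = (0 ± √(-4))/2
  = i,  -i
Eigenvalues: i, -i  (≈ 0 + 1i, 0 - 1i)
Has complex eigenvalues (not diagonalizable over ℝ).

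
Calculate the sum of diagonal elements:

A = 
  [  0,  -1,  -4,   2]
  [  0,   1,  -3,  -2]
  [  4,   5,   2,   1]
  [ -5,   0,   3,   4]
7

tr(A) = 0 + 1 + 2 + 4 = 7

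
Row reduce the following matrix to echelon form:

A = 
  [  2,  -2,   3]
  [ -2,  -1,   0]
Row operations:
R2 → R2 + (1)·R1

Resulting echelon form:
REF = 
  [  2,  -2,   3]
  [  0,  -3,   3]

Rank = 2 (number of non-zero pivot rows).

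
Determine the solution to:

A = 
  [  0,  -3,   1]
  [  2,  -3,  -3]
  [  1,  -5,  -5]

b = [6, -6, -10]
Row reduce the augmented matrix [A|b]:
Swap R1 ↔ R2
R3 → R3 - (1/2)·R1
R3 → R3 - (7/6)·R2
REF = 
  [    2,    -3,    -3,    -6]
  [    0,    -3,     1,     6]
  [    0,     0, -14/3,   -14]

Back-substitution:
x₃ = (-14) / (-14/3) = 3
x₂ = (6 - (1)(3)) / (-3) = -1
x₁ = (-6 - (-3)(-1) - (-3)(3)) / 2 = 0

x = [0, -1, 3]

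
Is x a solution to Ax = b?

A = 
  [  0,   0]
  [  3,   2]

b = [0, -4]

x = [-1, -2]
No

Ax = [0, -7] ≠ b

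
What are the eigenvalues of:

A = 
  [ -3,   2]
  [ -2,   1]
tr(A) = -2, det(A) = 1
Characteristic polynomial: λ² - tr(A)λ + det(A) = λ² + 2λ + 1
λ² + 2λ + 1 = (λ + 1)²

λ = -1, -1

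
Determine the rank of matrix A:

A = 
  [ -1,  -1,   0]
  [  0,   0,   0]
Row reduce:
(no row operations needed)
REF = 
  [ -1,  -1,   0]
  [  0,   0,   0]
Pivot columns: 1 → 1 pivot.

rank(A) = 1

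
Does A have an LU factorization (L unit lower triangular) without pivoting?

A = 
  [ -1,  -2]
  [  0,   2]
Yes.
A[1,1] = -1 ≠ 0, so Gaussian elimination proceeds without a row swap: multiplier ℓ₂₁ = (0)/(-1) = 0, and U[2,2] = 2 - (0)(-2) = 2.
L = 
  [  1,   0]
  [  0,   1]
U = 
  [ -1,  -2]
  [  0,   2]
Check row 2 of LU: [(0)(-1), (0)(-2) + 2] = [0, 2] = row 2 of A ✓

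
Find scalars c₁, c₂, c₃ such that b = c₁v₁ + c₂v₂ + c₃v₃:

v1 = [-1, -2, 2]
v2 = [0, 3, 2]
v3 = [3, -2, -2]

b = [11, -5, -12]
c1 = -2, c2 = -1, c3 = 3

b = -2·v1 + -1·v2 + 3·v3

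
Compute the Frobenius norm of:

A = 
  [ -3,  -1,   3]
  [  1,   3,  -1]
||A||_F = 5.477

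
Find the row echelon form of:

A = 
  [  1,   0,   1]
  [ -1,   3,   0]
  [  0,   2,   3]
Row operations:
R2 → R2 + (1)·R1
R3 → R3 - (2/3)·R2

Resulting echelon form:
REF = 
  [  1,   0,   1]
  [  0,   3,   1]
  [  0,   0, 7/3]

Rank = 3 (number of non-zero pivot rows).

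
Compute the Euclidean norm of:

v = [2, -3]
3.606

||v||₂ = √((2)² + (-3)²) = √13 = 3.606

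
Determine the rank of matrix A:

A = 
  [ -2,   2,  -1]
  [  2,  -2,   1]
Row reduce:
R2 → R2 + (1)·R1
REF = 
  [ -2,   2,  -1]
  [  0,   0,   0]
Pivot columns: 1 → 1 pivot.

rank(A) = 1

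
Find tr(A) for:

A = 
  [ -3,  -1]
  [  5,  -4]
-7

tr(A) = -3 + -4 = -7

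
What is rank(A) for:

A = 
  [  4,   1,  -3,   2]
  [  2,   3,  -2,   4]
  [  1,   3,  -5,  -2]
Row reduce:
R2 → R2 - (1/2)·R1
R3 → R3 - (1/4)·R1
R3 → R3 - (11/10)·R2
REF = 
  [     4,      1,     -3,      2]
  [     0,    5/2,   -1/2,      3]
  [     0,      0, -37/10,  -29/5]
Pivot columns: 1, 2, 3 → 3 pivots.

rank(A) = 3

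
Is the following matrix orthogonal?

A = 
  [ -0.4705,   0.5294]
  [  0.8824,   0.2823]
No

AᵀA = 
  [  1,   0]
  [  0,   0.3600]
≠ I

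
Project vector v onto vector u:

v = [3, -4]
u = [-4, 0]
v·u = (3)(-4) + (-4)(0) = -12
u·u = (-4)² + (0)² = 16
proj_u(v) = (v·u / u·u) × u = (-12/16) × u = (-3/4) × u

proj_u(v) = [3, 0]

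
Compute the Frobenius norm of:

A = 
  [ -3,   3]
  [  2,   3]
||A||_F = 5.568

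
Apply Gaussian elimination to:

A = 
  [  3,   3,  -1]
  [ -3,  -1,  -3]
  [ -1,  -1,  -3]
Row operations:
R2 → R2 + (1)·R1
R3 → R3 + (1/3)·R1

Resulting echelon form:
REF = 
  [    3,     3,    -1]
  [    0,     2,    -4]
  [    0,     0, -10/3]

Rank = 3 (number of non-zero pivot rows).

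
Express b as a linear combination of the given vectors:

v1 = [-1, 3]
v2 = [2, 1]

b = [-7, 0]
c1 = 1, c2 = -3

b = 1·v1 + -3·v2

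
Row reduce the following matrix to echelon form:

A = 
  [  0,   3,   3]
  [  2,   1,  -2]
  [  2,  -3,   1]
Row operations:
Swap R1 ↔ R2
R3 → R3 - (1)·R1
R3 → R3 + (4/3)·R2

Resulting echelon form:
REF = 
  [  2,   1,  -2]
  [  0,   3,   3]
  [  0,   0,   7]

Rank = 3 (number of non-zero pivot rows).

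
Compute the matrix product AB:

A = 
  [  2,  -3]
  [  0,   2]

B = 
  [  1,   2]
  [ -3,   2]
AB = 
  [ 11,  -2]
  [ -6,   4]

A is 2×2 and B is 2×2, so AB is 2×2. Each entry is (row of A)·(column of B):
AB[1,1] = (2)(1) + (-3)(-3) = 11
AB[1,2] = (2)(2) + (-3)(2) = -2
AB[2,1] = (0)(1) + (2)(-3) = -6
AB[2,2] = (0)(2) + (2)(2) = 4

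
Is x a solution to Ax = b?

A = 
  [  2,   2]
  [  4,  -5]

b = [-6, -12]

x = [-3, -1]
No

Ax = [-8, -7] ≠ b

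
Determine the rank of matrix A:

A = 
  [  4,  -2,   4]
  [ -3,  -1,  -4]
Row reduce:
R2 → R2 + (3/4)·R1
REF = 
  [   4,   -2,    4]
  [   0, -5/2,   -1]
Pivot columns: 1, 2 → 2 pivots.

rank(A) = 2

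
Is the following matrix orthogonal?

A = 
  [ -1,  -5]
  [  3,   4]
No

AᵀA = 
  [ 10,  17]
  [ 17,  41]
≠ I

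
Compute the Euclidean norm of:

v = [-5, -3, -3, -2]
6.856

||v||₂ = √((-5)² + (-3)² + (-3)² + (-2)²) = √47 = 6.856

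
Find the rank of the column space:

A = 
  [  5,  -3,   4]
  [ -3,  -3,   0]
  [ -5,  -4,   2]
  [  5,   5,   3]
dim(Col(A)) = 3

Row reduce:
R2 → R2 + (3/5)·R1
R3 → R3 + (1)·R1
R4 → R4 - (1)·R1
R3 → R3 - (35/24)·R2
R4 → R4 + (5/3)·R2
R4 → R4 - (6/5)·R3
REF = 
  [    5,    -3,     4]
  [    0, -24/5,  12/5]
  [    0,     0,   5/2]
  [    0,     0,     0]
Pivot columns: 1, 2, 3 → 3 pivots.
dim(Col(A)) = number of pivot columns = 3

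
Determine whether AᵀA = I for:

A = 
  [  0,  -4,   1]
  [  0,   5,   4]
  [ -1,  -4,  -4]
No

AᵀA = 
  [  1,   4,   4]
  [  4,  57,  32]
  [  4,  32,  33]
≠ I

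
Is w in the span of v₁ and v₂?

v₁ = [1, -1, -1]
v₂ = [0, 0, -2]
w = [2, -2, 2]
Yes

Form the augmented matrix and row-reduce:
[v₁|v₂|w] = 
  [  1,   0,   2]
  [ -1,   0,  -2]
  [ -1,  -2,   2]
R2 → R2 + (1)·R1
R3 → R3 + (1)·R1
Swap R2 ↔ R3
REF = 
  [  1,   0,   2]
  [  0,  -2,   4]
  [  0,   0,   0]

No row of the form [0 0 | nonzero], so the system is consistent. Back-substitution gives c₁ = 2, c₂ = -2: w = (2)·v₁ + (-2)·v₂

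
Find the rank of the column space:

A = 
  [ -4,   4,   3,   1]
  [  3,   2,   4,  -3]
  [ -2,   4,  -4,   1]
dim(Col(A)) = 3

Row reduce:
R2 → R2 + (3/4)·R1
R3 → R3 - (1/2)·R1
R3 → R3 - (2/5)·R2
REF = 
  [  -4,    4,    3,    1]
  [   0,    5, 25/4, -9/4]
  [   0,    0,   -8,  7/5]
Pivot columns: 1, 2, 3 → 3 pivots.
dim(Col(A)) = number of pivot columns = 3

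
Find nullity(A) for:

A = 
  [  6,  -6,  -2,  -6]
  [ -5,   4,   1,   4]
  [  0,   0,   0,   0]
nullity(A) = 2

Row reduce:
R2 → R2 + (5/6)·R1
REF = 
  [   6,   -6,   -2,   -6]
  [   0,   -1, -2/3,   -1]
  [   0,    0,    0,    0]
Pivot columns: 1, 2 → 2 pivots.
rank(A) = 2, so nullity(A) = 4 - 2 = 2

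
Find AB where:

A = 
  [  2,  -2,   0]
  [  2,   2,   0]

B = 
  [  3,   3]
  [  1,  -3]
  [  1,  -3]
A is 2×3 and B is 3×2, so AB is 2×2. Each entry is (row of A)·(column of B):
AB[1,1] = (2)(3) + (-2)(1) + (0)(1) = 4
AB[1,2] = (2)(3) + (-2)(-3) + (0)(-3) = 12
AB[2,1] = (2)(3) + (2)(1) + (0)(1) = 8
AB[2,2] = (2)(3) + (2)(-3) + (0)(-3) = 0

AB = 
  [  4,  12]
  [  8,   0]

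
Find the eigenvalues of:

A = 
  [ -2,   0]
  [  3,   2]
tr(A) = 0, det(A) = -4
Characteristic polynomial: λ² - tr(A)λ + det(A) = λ² - 4
λ² - 4 = (λ + 2)(λ - 2)

λ = 2, -2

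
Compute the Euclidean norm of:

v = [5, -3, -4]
7.071

||v||₂ = √((5)² + (-3)² + (-4)²) = √50 = 7.071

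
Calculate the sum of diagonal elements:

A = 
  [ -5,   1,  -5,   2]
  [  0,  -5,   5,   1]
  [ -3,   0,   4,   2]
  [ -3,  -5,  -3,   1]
-5

tr(A) = -5 + -5 + 4 + 1 = -5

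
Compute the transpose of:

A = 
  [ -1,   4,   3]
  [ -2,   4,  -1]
Aᵀ = 
  [ -1,  -2]
  [  4,   4]
  [  3,  -1]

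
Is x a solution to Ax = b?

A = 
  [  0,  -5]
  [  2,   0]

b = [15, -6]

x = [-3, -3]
Yes

Ax = [15, -6] = b ✓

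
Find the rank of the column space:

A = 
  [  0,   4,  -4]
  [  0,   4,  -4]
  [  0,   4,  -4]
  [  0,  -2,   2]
Row reduce:
R2 → R2 - (1)·R1
R3 → R3 - (1)·R1
R4 → R4 + (1/2)·R1
REF = 
  [  0,   4,  -4]
  [  0,   0,   0]
  [  0,   0,   0]
  [  0,   0,   0]
Pivot columns: 2 → 1 pivot.
dim(Col(A)) = number of pivot columns = 1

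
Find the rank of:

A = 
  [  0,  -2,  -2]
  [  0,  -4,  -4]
Row reduce:
R2 → R2 - (2)·R1
REF = 
  [  0,  -2,  -2]
  [  0,   0,   0]
Pivot columns: 2 → 1 pivot.

rank(A) = 1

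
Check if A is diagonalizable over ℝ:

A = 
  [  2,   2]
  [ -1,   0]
No

tr(A) = 2, det(A) = 2
Characteristic polynomial: λ² - tr(A)λ + det(A) = λ² - 2λ + 2
λ² - 2λ + 2 = 0  ⇒  λ = (2 ± √((-2)² - 4·(2)))/2 = (2 ± √(-4))/2
  = 1 + i,  1 - i
Eigenvalues: 1 + i, 1 - i  (≈ 1 + 1i, 1 - 1i)
Has complex eigenvalues (not diagonalizable over ℝ).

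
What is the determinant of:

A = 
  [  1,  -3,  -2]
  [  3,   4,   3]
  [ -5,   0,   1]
Cofactor expansion along row 1:
det(A) = (1)·((4)(1) - (3)(0)) - (-3)·((3)(1) - (3)(-5)) + (-2)·((3)(0) - (4)(-5))
  = (1)(4) - (-3)(18) + (-2)(20)
  = 18

det(A) = 18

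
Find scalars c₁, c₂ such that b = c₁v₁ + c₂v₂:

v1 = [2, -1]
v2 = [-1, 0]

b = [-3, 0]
c1 = 0, c2 = 3

b = 0·v1 + 3·v2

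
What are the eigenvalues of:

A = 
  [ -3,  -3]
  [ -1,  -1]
λ = 0, -4

tr(A) = -4, det(A) = 0
Characteristic polynomial: λ² - tr(A)λ + det(A) = λ² + 4λ
λ² + 4λ = λ(λ + 4)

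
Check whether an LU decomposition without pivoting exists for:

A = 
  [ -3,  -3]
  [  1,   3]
Yes.
A[1,1] = -3 ≠ 0, so Gaussian elimination proceeds without a row swap: multiplier ℓ₂₁ = (1)/(-3) = -1/3, and U[2,2] = 3 - (-1/3)(-3) = 2.
L = 
  [   1,    0]
  [-1/3,    1]
U = 
  [ -3,  -3]
  [  0,   2]
Check row 2 of LU: [(-1/3)(-3), (-1/3)(-3) + 2] = [1, 3] = row 2 of A ✓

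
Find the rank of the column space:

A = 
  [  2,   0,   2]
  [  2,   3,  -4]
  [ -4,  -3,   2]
Row reduce:
R2 → R2 - (1)·R1
R3 → R3 + (2)·R1
R3 → R3 + (1)·R2
REF = 
  [  2,   0,   2]
  [  0,   3,  -6]
  [  0,   0,   0]
Pivot columns: 1, 2 → 2 pivots.
dim(Col(A)) = number of pivot columns = 2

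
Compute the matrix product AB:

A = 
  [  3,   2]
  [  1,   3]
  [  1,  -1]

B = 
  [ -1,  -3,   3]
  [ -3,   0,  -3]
AB = 
  [ -9,  -9,   3]
  [-10,  -3,  -6]
  [  2,  -3,   6]

A is 3×2 and B is 2×3, so AB is 3×3. Each entry is (row of A)·(column of B):
AB[1,1] = (3)(-1) + (2)(-3) = -9
AB[1,2] = (3)(-3) + (2)(0) = -9
AB[1,3] = (3)(3) + (2)(-3) = 3
AB[2,1] = (1)(-1) + (3)(-3) = -10
AB[2,2] = (1)(-3) + (3)(0) = -3
AB[2,3] = (1)(3) + (3)(-3) = -6
AB[3,1] = (1)(-1) + (-1)(-3) = 2
AB[3,2] = (1)(-3) + (-1)(0) = -3
AB[3,3] = (1)(3) + (-1)(-3) = 6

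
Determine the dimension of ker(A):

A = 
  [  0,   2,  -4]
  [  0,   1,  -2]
nullity(A) = 2

Row reduce:
R2 → R2 - (1/2)·R1
REF = 
  [  0,   2,  -4]
  [  0,   0,   0]
Pivot columns: 2 → 1 pivot.
rank(A) = 1, so nullity(A) = 3 - 1 = 2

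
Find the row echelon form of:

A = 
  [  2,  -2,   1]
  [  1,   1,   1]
Row operations:
R2 → R2 - (1/2)·R1

Resulting echelon form:
REF = 
  [  2,  -2,   1]
  [  0,   2, 1/2]

Rank = 2 (number of non-zero pivot rows).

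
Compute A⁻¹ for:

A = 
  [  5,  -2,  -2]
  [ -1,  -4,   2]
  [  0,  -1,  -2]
det(A) = (5)·((-4)(-2) - (2)(-1)) - (-2)·((-1)(-2) - (2)(0)) + (-2)·((-1)(-1) - (-4)(0))
  = (5)(10) - (-2)(2) + (-2)(1)
  = 52
det(A) = 52 ≠ 0, so A is invertible.

Cofactors Cᵢⱼ = (-1)ⁱ⁺ʲ·Mᵢⱼ:
C = 
  [ 10,  -2,   1]
  [ -2, -10,   5]
  [-12,  -8, -22]

adj(A) = Cᵀ:
adj(A) = 
  [ 10,  -2, -12]
  [ -2, -10,  -8]
  [  1,   5, -22]

A⁻¹ = (1/52) · adj(A):
A⁻¹ = 
  [  5/26,  -1/26,  -3/13]
  [ -1/26,  -5/26,  -2/13]
  [  1/52,   5/52, -11/26]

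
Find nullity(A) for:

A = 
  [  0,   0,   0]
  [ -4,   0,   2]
nullity(A) = 2

Row reduce:
Swap R1 ↔ R2
REF = 
  [ -4,   0,   2]
  [  0,   0,   0]
Pivot columns: 1 → 1 pivot.
rank(A) = 1, so nullity(A) = 3 - 1 = 2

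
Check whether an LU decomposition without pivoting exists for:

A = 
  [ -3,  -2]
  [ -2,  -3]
Yes.
A[1,1] = -3 ≠ 0, so Gaussian elimination proceeds without a row swap: multiplier ℓ₂₁ = (-2)/(-3) = 2/3, and U[2,2] = -3 - (2/3)(-2) = -5/3.
L = 
  [  1,   0]
  [2/3,   1]
U = 
  [  -3,   -2]
  [   0, -5/3]
Check row 2 of LU: [(2/3)(-3), (2/3)(-2) + (-5/3)] = [-2, -3] = row 2 of A ✓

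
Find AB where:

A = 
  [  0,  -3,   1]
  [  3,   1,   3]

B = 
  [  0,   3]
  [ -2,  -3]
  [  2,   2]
A is 2×3 and B is 3×2, so AB is 2×2. Each entry is (row of A)·(column of B):
AB[1,1] = (0)(0) + (-3)(-2) + (1)(2) = 8
AB[1,2] = (0)(3) + (-3)(-3) + (1)(2) = 11
AB[2,1] = (3)(0) + (1)(-2) + (3)(2) = 4
AB[2,2] = (3)(3) + (1)(-3) + (3)(2) = 12

AB = 
  [  8,  11]
  [  4,  12]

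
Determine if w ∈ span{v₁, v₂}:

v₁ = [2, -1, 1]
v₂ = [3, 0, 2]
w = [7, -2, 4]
Yes

Form the augmented matrix and row-reduce:
[v₁|v₂|w] = 
  [  2,   3,   7]
  [ -1,   0,  -2]
  [  1,   2,   4]
R2 → R2 + (1/2)·R1
R3 → R3 - (1/2)·R1
R3 → R3 - (1/3)·R2
REF = 
  [  2,   3,   7]
  [  0, 3/2, 3/2]
  [  0,   0,   0]

No row of the form [0 0 | nonzero], so the system is consistent. Back-substitution gives c₁ = 2, c₂ = 1: w = (2)·v₁ + (1)·v₂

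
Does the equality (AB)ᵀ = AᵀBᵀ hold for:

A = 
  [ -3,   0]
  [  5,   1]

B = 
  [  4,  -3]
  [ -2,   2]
No

(AB)ᵀ = 
  [-12,  18]
  [  9, -13]

AᵀBᵀ = 
  [-27,  16]
  [ -3,   2]

The two matrices differ, so (AB)ᵀ ≠ AᵀBᵀ in general. The correct identity is (AB)ᵀ = BᵀAᵀ.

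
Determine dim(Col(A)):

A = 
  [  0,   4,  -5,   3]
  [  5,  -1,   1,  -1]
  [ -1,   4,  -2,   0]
Row reduce:
Swap R1 ↔ R2
R3 → R3 + (1/5)·R1
R3 → R3 - (19/20)·R2
REF = 
  [     5,     -1,      1,     -1]
  [     0,      4,     -5,      3]
  [     0,      0,  59/20, -61/20]
Pivot columns: 1, 2, 3 → 3 pivots.
dim(Col(A)) = number of pivot columns = 3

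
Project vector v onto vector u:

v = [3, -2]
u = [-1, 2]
v·u = (3)(-1) + (-2)(2) = -7
u·u = (-1)² + (2)² = 5
proj_u(v) = (v·u / u·u) × u = (-7/5) × u

proj_u(v) = [7/5, -14/5]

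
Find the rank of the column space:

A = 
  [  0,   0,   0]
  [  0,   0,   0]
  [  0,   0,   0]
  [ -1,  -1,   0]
Row reduce:
Swap R1 ↔ R4
REF = 
  [ -1,  -1,   0]
  [  0,   0,   0]
  [  0,   0,   0]
  [  0,   0,   0]
Pivot columns: 1 → 1 pivot.
dim(Col(A)) = number of pivot columns = 1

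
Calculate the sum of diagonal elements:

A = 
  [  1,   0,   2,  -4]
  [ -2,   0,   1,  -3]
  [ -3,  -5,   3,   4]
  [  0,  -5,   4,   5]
9

tr(A) = 1 + 0 + 3 + 5 = 9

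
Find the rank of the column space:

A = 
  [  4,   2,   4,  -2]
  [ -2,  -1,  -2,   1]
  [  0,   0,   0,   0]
Row reduce:
R2 → R2 + (1/2)·R1
REF = 
  [  4,   2,   4,  -2]
  [  0,   0,   0,   0]
  [  0,   0,   0,   0]
Pivot columns: 1 → 1 pivot.
dim(Col(A)) = number of pivot columns = 1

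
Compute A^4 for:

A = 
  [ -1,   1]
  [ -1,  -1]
A^4 = 
  [ -4,   0]
  [  0,  -4]

A² = A·A:
A²[1,1] = (-1)(-1) + (1)(-1) = 0
A²[1,2] = (-1)(1) + (1)(-1) = -2
A²[2,1] = (-1)(-1) + (-1)(-1) = 2
A²[2,2] = (-1)(1) + (-1)(-1) = 0
A² = 
  [  0,  -2]
  [  2,   0]

A^3 = A^2·A:
A^3[1,1] = (0)(-1) + (-2)(-1) = 2
A^3[1,2] = (0)(1) + (-2)(-1) = 2
A^3[2,1] = (2)(-1) + (0)(-1) = -2
A^3[2,2] = (2)(1) + (0)(-1) = 2
A^3 = 
  [  2,   2]
  [ -2,   2]

A^4 = A^3·A:
A^4[1,1] = (2)(-1) + (2)(-1) = -4
A^4[1,2] = (2)(1) + (2)(-1) = 0
A^4[2,1] = (-2)(-1) + (2)(-1) = 0
A^4[2,2] = (-2)(1) + (2)(-1) = -4
A^4 = 
  [ -4,   0]
  [  0,  -4]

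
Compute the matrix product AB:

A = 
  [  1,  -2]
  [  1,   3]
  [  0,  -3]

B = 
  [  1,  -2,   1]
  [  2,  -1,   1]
AB = 
  [ -3,   0,  -1]
  [  7,  -5,   4]
  [ -6,   3,  -3]

A is 3×2 and B is 2×3, so AB is 3×3. Each entry is (row of A)·(column of B):
AB[1,1] = (1)(1) + (-2)(2) = -3
AB[1,2] = (1)(-2) + (-2)(-1) = 0
AB[1,3] = (1)(1) + (-2)(1) = -1
AB[2,1] = (1)(1) + (3)(2) = 7
AB[2,2] = (1)(-2) + (3)(-1) = -5
AB[2,3] = (1)(1) + (3)(1) = 4
AB[3,1] = (0)(1) + (-3)(2) = -6
AB[3,2] = (0)(-2) + (-3)(-1) = 3
AB[3,3] = (0)(1) + (-3)(1) = -3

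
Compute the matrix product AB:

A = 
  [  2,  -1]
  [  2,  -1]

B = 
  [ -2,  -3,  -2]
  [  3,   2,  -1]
A is 2×2 and B is 2×3, so AB is 2×3. Each entry is (row of A)·(column of B):
AB[1,1] = (2)(-2) + (-1)(3) = -7
AB[1,2] = (2)(-3) + (-1)(2) = -8
AB[1,3] = (2)(-2) + (-1)(-1) = -3
AB[2,1] = (2)(-2) + (-1)(3) = -7
AB[2,2] = (2)(-3) + (-1)(2) = -8
AB[2,3] = (2)(-2) + (-1)(-1) = -3

AB = 
  [ -7,  -8,  -3]
  [ -7,  -8,  -3]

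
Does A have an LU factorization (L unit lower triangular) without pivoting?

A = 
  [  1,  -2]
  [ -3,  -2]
Yes.
A[1,1] = 1 ≠ 0, so Gaussian elimination proceeds without a row swap: multiplier ℓ₂₁ = (-3)/(1) = -3, and U[2,2] = -2 - (-3)(-2) = -8.
L = 
  [  1,   0]
  [ -3,   1]
U = 
  [  1,  -2]
  [  0,  -8]
Check row 2 of LU: [(-3)(1), (-3)(-2) + (-8)] = [-3, -2] = row 2 of A ✓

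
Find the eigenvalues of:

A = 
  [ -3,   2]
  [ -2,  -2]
tr(A) = -5, det(A) = 10
Characteristic polynomial: λ² - tr(A)λ + det(A) = λ² + 5λ + 10
λ² + 5λ + 10 = 0  ⇒  λ = (-5 ± √((5)² - 4·(10)))/2 = (-5 ± √(-15))/2
  = (-5 + i√15)/2,  (-5 - i√15)/2

λ = (-5 + i√15)/2, (-5 - i√15)/2  (≈ -2.5 + 1.936i, -2.5 - 1.936i)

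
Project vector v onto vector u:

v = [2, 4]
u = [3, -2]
proj_u(v) = [-6/13, 4/13]

v·u = (2)(3) + (4)(-2) = -2
u·u = (3)² + (-2)² = 13
proj_u(v) = (v·u / u·u) × u = (-2/13) × u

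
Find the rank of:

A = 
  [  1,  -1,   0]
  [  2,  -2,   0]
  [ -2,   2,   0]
Row reduce:
R2 → R2 - (2)·R1
R3 → R3 + (2)·R1
REF = 
  [  1,  -1,   0]
  [  0,   0,   0]
  [  0,   0,   0]
Pivot columns: 1 → 1 pivot.

rank(A) = 1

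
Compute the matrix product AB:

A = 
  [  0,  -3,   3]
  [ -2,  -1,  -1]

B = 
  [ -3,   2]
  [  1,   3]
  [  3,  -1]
AB = 
  [  6, -12]
  [  2,  -6]

A is 2×3 and B is 3×2, so AB is 2×2. Each entry is (row of A)·(column of B):
AB[1,1] = (0)(-3) + (-3)(1) + (3)(3) = 6
AB[1,2] = (0)(2) + (-3)(3) + (3)(-1) = -12
AB[2,1] = (-2)(-3) + (-1)(1) + (-1)(3) = 2
AB[2,2] = (-2)(2) + (-1)(3) + (-1)(-1) = -6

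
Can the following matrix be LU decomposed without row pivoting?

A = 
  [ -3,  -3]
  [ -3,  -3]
Yes.
A[1,1] = -3 ≠ 0, so Gaussian elimination proceeds without a row swap: multiplier ℓ₂₁ = (-3)/(-3) = 1, and U[2,2] = -3 - (1)(-3) = 0.
L = 
  [  1,   0]
  [  1,   1]
U = 
  [ -3,  -3]
  [  0,   0]
Check row 2 of LU: [(1)(-3), (1)(-3) + 0] = [-3, -3] = row 2 of A ✓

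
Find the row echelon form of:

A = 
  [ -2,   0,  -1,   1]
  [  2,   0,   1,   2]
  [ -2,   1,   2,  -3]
Row operations:
R2 → R2 + (1)·R1
R3 → R3 - (1)·R1
Swap R2 ↔ R3

Resulting echelon form:
REF = 
  [ -2,   0,  -1,   1]
  [  0,   1,   3,  -4]
  [  0,   0,   0,   3]

Rank = 3 (number of non-zero pivot rows).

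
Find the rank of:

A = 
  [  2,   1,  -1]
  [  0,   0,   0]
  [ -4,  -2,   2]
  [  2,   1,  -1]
Row reduce:
R3 → R3 + (2)·R1
R4 → R4 - (1)·R1
REF = 
  [  2,   1,  -1]
  [  0,   0,   0]
  [  0,   0,   0]
  [  0,   0,   0]
Pivot columns: 1 → 1 pivot.

rank(A) = 1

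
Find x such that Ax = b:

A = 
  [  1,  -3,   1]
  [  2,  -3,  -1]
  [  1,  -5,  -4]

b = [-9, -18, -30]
Row reduce the augmented matrix [A|b]:
R2 → R2 - (2)·R1
R3 → R3 - (1)·R1
R3 → R3 + (2/3)·R2
REF = 
  [  1,  -3,   1,  -9]
  [  0,   3,  -3,   0]
  [  0,   0,  -7, -21]

Back-substitution:
x₃ = (-21) / (-7) = 3
x₂ = (0 - (-3)(3)) / 3 = 3
x₁ = (-9 - (-3)(3) - (1)(3)) / 1 = -3

x = [-3, 3, 3]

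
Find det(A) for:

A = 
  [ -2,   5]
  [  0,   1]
For a 2×2 matrix, det = ad - bc = (-2)(1) - (5)(0) = -2

det(A) = -2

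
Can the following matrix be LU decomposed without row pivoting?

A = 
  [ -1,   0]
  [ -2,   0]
Yes.
A[1,1] = -1 ≠ 0, so Gaussian elimination proceeds without a row swap: multiplier ℓ₂₁ = (-2)/(-1) = 2, and U[2,2] = 0 - (2)(0) = 0.
L = 
  [  1,   0]
  [  2,   1]
U = 
  [ -1,   0]
  [  0,   0]
Check row 2 of LU: [(2)(-1), (2)(0) + 0] = [-2, 0] = row 2 of A ✓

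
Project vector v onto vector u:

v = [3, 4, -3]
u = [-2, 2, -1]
v·u = (3)(-2) + (4)(2) + (-3)(-1) = 5
u·u = (-2)² + (2)² + (-1)² = 9
proj_u(v) = (v·u / u·u) × u = (5/9) × u

proj_u(v) = [-10/9, 10/9, -5/9]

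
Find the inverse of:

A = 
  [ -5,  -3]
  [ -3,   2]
det(A) = (-5)(2) - (-3)(-3) = -19
For a 2×2 matrix, A⁻¹ = (1/det(A)) · [[d, -b], [-c, a]]
    = (-1/19) · [[2, 3], [3, -5]]

A⁻¹ = 
  [-2/19, -3/19]
  [-3/19,  5/19]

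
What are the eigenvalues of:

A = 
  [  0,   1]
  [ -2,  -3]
λ = -1, -2

tr(A) = -3, det(A) = 2
Characteristic polynomial: λ² - tr(A)λ + det(A) = λ² + 3λ + 2
λ² + 3λ + 2 = (λ + 2)(λ + 1)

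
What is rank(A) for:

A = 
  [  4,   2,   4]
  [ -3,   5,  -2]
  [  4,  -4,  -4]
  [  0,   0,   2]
rank(A) = 3

Row reduce:
R2 → R2 + (3/4)·R1
R3 → R3 - (1)·R1
R3 → R3 + (12/13)·R2
R4 → R4 + (13/46)·R3
REF = 
  [     4,      2,      4]
  [     0,   13/2,      1]
  [     0,      0, -92/13]
  [     0,      0,      0]
Pivot columns: 1, 2, 3 → 3 pivots.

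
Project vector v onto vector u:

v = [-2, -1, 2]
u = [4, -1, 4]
v·u = (-2)(4) + (-1)(-1) + (2)(4) = 1
u·u = (4)² + (-1)² + (4)² = 33
proj_u(v) = (v·u / u·u) × u = (1/33) × u

proj_u(v) = [4/33, -1/33, 4/33]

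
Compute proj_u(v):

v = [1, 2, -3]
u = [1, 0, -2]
proj_u(v) = [7/5, 0, -14/5]

v·u = (1)(1) + (2)(0) + (-3)(-2) = 7
u·u = (1)² + (0)² + (-2)² = 5
proj_u(v) = (v·u / u·u) × u = (7/5) × u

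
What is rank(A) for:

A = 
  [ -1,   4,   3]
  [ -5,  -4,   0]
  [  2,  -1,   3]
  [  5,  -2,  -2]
rank(A) = 3

Row reduce:
R2 → R2 - (5)·R1
R3 → R3 + (2)·R1
R4 → R4 + (5)·R1
R3 → R3 + (7/24)·R2
R4 → R4 + (3/4)·R2
R4 → R4 - (14/37)·R3
REF = 
  [  -1,    4,    3]
  [   0,  -24,  -15]
  [   0,    0, 37/8]
  [   0,    0,    0]
Pivot columns: 1, 2, 3 → 3 pivots.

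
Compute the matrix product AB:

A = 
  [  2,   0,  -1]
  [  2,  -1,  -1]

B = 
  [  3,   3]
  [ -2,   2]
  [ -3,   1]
A is 2×3 and B is 3×2, so AB is 2×2. Each entry is (row of A)·(column of B):
AB[1,1] = (2)(3) + (0)(-2) + (-1)(-3) = 9
AB[1,2] = (2)(3) + (0)(2) + (-1)(1) = 5
AB[2,1] = (2)(3) + (-1)(-2) + (-1)(-3) = 11
AB[2,2] = (2)(3) + (-1)(2) + (-1)(1) = 3

AB = 
  [  9,   5]
  [ 11,   3]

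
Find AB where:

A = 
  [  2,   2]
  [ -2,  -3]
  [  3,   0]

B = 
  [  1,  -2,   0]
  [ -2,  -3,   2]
A is 3×2 and B is 2×3, so AB is 3×3. Each entry is (row of A)·(column of B):
AB[1,1] = (2)(1) + (2)(-2) = -2
AB[1,2] = (2)(-2) + (2)(-3) = -10
AB[1,3] = (2)(0) + (2)(2) = 4
AB[2,1] = (-2)(1) + (-3)(-2) = 4
AB[2,2] = (-2)(-2) + (-3)(-3) = 13
AB[2,3] = (-2)(0) + (-3)(2) = -6
AB[3,1] = (3)(1) + (0)(-2) = 3
AB[3,2] = (3)(-2) + (0)(-3) = -6
AB[3,3] = (3)(0) + (0)(2) = 0

AB = 
  [ -2, -10,   4]
  [  4,  13,  -6]
  [  3,  -6,   0]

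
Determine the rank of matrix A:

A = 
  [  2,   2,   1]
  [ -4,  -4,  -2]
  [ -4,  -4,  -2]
Row reduce:
R2 → R2 + (2)·R1
R3 → R3 + (2)·R1
REF = 
  [  2,   2,   1]
  [  0,   0,   0]
  [  0,   0,   0]
Pivot columns: 1 → 1 pivot.

rank(A) = 1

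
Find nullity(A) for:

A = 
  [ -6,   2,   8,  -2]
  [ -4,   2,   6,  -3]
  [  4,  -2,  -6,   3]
nullity(A) = 2

Row reduce:
R2 → R2 - (2/3)·R1
R3 → R3 + (2/3)·R1
R3 → R3 + (1)·R2
REF = 
  [  -6,    2,    8,   -2]
  [   0,  2/3,  2/3, -5/3]
  [   0,    0,    0,    0]
Pivot columns: 1, 2 → 2 pivots.
rank(A) = 2, so nullity(A) = 4 - 2 = 2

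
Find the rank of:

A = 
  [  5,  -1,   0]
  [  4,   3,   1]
rank(A) = 2

Row reduce:
R2 → R2 - (4/5)·R1
REF = 
  [   5,   -1,    0]
  [   0, 19/5,    1]
Pivot columns: 1, 2 → 2 pivots.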